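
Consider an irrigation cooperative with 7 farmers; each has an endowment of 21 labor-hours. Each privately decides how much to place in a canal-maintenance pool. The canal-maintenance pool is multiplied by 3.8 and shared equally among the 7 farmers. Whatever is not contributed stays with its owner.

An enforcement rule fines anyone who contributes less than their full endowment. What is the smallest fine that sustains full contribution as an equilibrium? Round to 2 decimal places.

Given the others contribute fully, the best deviation is to contribute 0 (any partial contribution still incurs the fine and gives up units whose private return 0.5429 is below 1).
Deviating from 21 to 0 saves 21 labor-hours but forfeits the deviator's share of the drop in the canal-maintenance pool: 3.8/7 × 21 = 11.40.
So the deviation gain is 21 − 11.40 = 9.60, and the fine must be at least 9.60 labor-hours to wipe it out.

9.60 labor-hours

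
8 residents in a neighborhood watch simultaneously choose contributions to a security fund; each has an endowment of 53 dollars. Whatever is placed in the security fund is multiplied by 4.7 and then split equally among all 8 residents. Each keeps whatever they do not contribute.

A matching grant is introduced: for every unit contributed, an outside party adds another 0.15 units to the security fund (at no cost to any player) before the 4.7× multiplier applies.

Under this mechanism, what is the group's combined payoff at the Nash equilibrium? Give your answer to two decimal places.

424.00 dollars

Even with the mechanism, each unit contributed returns only 4.7 × 1.15 / 8 = 0.6756 per unit of net cost, so contributing nothing is still dominant.
At the Nash equilibrium no one contributes; group total payoff = 8 × 53 = 424.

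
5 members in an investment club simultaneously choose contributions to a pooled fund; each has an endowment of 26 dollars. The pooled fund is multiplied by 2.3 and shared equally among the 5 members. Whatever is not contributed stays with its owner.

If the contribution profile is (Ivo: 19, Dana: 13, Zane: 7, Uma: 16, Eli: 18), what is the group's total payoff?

224.90 dollars

Total contributed: 19 + 13 + 7 + 16 + 18 = 73; total kept: 5 × 26 − 73 = 57.
The pooled fund pays out 2.3 × 73 = 167.90 in aggregate.
Group total = 57 + 167.90 = 224.90.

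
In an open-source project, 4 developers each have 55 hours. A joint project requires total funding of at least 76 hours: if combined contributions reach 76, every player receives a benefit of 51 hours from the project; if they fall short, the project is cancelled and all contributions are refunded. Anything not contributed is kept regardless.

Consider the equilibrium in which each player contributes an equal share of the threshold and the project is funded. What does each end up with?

Equal share of the threshold: 76/4 = 19.
At this profile no one gains by cutting their contribution: any cut drops the total below 76, the project is cancelled, contributions are refunded, and the deviator ends with 55, which is less than 55 − 19 + 51 = 87. Contributing more than 19 just wastes the excess. So contributing exactly 19 is a best response.
Each player's payoff: 55 − 19 + 51 = 87.

87 hours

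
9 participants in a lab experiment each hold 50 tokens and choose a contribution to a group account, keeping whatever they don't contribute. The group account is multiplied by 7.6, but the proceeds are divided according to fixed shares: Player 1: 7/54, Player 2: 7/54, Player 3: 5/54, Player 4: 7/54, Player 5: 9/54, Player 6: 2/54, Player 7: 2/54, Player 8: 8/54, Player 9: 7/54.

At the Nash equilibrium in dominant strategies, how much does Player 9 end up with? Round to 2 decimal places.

Each unit j contributes comes back to j as 7.6 × (j's share), so j prefers to contribute only if that share exceeds 1/7.6 = 0.1316; otherwise keeping the unit dominates.
Player 5 and Player 8 are above the threshold, contributing 50 each; the remaining 7 contribute 0. Total contributed: 100.
Player 9 keeps 50 and receives 7.6 × 100 × 7/54 = 98.52 from the group account, for a payoff of 148.52.

148.52 tokens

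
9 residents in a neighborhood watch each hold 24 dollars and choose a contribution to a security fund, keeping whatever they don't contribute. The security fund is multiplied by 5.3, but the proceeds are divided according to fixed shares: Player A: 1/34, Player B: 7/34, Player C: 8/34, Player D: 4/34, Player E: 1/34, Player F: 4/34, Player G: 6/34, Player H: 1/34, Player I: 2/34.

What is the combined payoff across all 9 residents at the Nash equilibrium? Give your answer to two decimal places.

For player j, contributing a unit is worthwhile iff 5.3 × (j's share) ≥ 1, i.e. iff j's share is at least 0.1887.
Player B and Player C are above the threshold, contributing 24 each; the remaining 7 contribute 0. Total contributed: 48.
The security fund pays out 5.3 × 48 = 254.40 in total (split across the unequal shares, but the aggregate is all that matters for the group sum).
The 7 free-riders keep 24 each, adding 168. Group total = 168 + 254.40 = 422.40.

422.40 dollars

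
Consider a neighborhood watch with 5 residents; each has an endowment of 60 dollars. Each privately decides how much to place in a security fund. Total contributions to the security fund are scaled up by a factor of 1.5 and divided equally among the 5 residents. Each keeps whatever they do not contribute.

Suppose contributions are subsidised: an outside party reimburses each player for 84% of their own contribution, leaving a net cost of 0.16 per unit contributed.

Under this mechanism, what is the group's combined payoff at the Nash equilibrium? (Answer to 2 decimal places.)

702.00 dollars

Under the mechanism each unit contributed yields (1.5/5) / 0.16 = 1.8750 back to its contributor per unit of net cost, which exceeds 1, making full contribution the dominant choice for everyone.
At the Nash equilibrium everyone contributes 60. Group total payoff = 5 × (60 × 0.84 + 1.5 × 60) = 702.00.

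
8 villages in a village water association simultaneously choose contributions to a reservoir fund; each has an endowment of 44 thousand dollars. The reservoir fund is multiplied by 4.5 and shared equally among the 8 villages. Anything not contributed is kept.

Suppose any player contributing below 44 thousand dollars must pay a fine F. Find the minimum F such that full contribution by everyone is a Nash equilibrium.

19.25 thousand dollars

Given the others contribute fully, the best deviation is to contribute 0 (any partial contribution still incurs the fine and gives up units whose private return 0.5625 is below 1).
Deviating from 44 to 0 saves 44 thousand dollars but forfeits the deviator's share of the drop in the reservoir fund: 4.5/8 × 44 = 24.75.
So the deviation gain is 44 − 24.75 = 19.25, and the fine must be at least 19.25 thousand dollars to wipe it out.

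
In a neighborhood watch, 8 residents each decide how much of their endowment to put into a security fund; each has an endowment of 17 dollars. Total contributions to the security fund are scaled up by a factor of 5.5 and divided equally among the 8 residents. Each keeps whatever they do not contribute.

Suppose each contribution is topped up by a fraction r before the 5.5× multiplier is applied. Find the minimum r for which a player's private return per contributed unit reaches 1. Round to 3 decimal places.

0.455

With matching at rate r, one contributed unit becomes (1 + r) in the security fund and returns 5.5 × (1 + r) / 8 to the contributor.
Setting this equal to 1: 1 + r = 8/5.5 = 1.4545.
So the minimum matching rate is r = 1.4545 − 1 = 0.455.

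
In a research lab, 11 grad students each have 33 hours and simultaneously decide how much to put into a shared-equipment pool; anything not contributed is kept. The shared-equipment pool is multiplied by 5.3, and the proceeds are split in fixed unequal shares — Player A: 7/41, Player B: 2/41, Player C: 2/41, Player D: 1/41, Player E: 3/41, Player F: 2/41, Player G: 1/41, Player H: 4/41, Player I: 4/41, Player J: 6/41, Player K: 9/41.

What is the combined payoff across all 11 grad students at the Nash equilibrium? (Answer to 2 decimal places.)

504.90 hours

For player j, contributing a unit is worthwhile iff 5.3 × (j's share) ≥ 1, i.e. iff j's share is at least 0.1887.
The only share above 0.1887 is Player K's 9/41, contributing 33; the remaining 10 contribute 0. Total contributed: 33.
The shared-equipment pool pays out 5.3 × 33 = 174.90 in total (split across the unequal shares, but the aggregate is all that matters for the group sum).
The 10 free-riders keep 33 each, adding 330. Group total = 330 + 174.90 = 504.90.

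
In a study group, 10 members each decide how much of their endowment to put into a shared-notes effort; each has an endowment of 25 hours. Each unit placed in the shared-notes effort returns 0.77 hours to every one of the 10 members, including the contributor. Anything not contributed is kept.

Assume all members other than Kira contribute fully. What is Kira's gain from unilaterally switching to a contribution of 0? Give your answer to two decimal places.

5.75 hours

Switching from a contribution of 25 to 0 lets Kira keep an extra 25 hours, but lowers the shared-notes effort by 25, which costs Kira their own share of that drop: 0.77 × 25 = 19.25.
Net gain = 25 − 19.25 = 5.75. The private return per contributed unit (0.77) is below 1, so free-riding is indeed the best response regardless of what the others do.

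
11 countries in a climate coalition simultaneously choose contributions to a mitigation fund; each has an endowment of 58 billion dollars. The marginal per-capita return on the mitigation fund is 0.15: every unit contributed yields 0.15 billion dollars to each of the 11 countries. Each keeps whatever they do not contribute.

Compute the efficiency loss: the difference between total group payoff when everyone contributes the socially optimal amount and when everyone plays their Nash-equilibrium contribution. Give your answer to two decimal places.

The private return per contributed unit is 0.15 < 1, so contributing 0 is dominant for every player. At the Nash equilibrium everyone keeps their 58, and the group total is 11 × 58 = 638.
Each contributed unit returns 1.650 to the group as a whole (0.15 to each of 11 players), which exceeds 1, so the social optimum is full contribution: group total = 1.650 × 638 = 1052.70.
Efficiency loss = 1052.70 − 638 = 414.70.

414.70 billion dollars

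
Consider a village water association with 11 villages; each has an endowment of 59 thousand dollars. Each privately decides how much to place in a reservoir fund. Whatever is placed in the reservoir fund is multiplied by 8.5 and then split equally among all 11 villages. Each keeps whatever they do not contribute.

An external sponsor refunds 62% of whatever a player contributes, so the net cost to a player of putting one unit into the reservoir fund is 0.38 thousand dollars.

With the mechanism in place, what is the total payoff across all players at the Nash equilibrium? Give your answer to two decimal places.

5918.88 thousand dollars

With the mechanism, a contributed unit returns (8.5/11) / 0.38 = 2.0335 per unit of net cost to the contributor — now above 1 — so contributing fully is weakly dominant for every player.
So the Nash equilibrium is full contribution by all 11; the group earns 11 × (59 × 0.62 + 8.5 × 59) = 5918.88.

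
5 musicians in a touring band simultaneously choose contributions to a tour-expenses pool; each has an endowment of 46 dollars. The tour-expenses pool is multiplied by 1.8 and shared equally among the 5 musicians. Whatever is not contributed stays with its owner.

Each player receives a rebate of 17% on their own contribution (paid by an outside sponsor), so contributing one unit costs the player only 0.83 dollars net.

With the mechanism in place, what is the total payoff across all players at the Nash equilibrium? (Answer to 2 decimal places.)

230.00 dollars

The effective private return is (1.8/5) / 0.83 = 0.4337, which is still under 1, so the mechanism doesn't change anyone's dominant strategy: zero contribution.
Everyone keeps their endowment and the group total is 5 × 46 = 230.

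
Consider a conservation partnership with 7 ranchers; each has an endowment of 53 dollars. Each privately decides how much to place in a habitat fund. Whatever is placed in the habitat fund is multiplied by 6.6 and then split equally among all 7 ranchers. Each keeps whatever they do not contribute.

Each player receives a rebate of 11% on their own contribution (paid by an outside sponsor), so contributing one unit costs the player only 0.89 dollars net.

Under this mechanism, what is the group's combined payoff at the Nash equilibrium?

With the mechanism, a contributed unit returns (6.6/7) / 0.89 = 1.0594 per unit of net cost to the contributor — now above 1 — so contributing fully is weakly dominant for every player.
At the Nash equilibrium everyone contributes 53. Group total payoff = 7 × (53 × 0.11 + 6.6 × 53) = 2489.41.

2489.41 dollars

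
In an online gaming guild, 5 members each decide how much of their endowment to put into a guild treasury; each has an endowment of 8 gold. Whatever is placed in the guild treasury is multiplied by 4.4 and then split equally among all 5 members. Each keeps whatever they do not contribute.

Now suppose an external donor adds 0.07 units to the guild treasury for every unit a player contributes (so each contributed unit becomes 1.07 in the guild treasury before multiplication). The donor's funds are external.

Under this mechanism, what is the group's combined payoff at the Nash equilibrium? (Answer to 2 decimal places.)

40.00 gold

With the mechanism, a contributed unit returns 4.4 × 1.07 / 5 = 0.9416 per unit of net cost — still below 1 — so contributing 0 remains dominant for every player.
At the Nash equilibrium no one contributes; group total payoff = 5 × 8 = 40.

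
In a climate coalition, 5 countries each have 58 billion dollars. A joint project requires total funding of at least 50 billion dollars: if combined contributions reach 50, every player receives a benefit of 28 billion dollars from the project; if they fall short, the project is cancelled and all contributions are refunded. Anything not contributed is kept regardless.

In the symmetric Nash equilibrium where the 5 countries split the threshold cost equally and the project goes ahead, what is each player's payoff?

76 billion dollars

Equal share of the threshold: 50/5 = 10.
At this profile no one gains by cutting their contribution: any cut drops the total below 50, the project is cancelled, contributions are refunded, and the deviator ends with 58, which is less than 58 − 10 + 28 = 76. Contributing more than 10 just wastes the excess. So contributing exactly 10 is a best response.
Each player's payoff: 58 − 10 + 28 = 76.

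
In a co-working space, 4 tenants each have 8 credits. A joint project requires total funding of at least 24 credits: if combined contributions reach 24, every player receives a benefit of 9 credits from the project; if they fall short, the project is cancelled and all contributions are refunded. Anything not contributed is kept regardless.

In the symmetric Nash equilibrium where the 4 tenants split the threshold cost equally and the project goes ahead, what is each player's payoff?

Equal share of the threshold: 24/4 = 6.
At this profile no one gains by cutting their contribution: any cut drops the total below 24, the project is cancelled, contributions are refunded, and the deviator ends with 8, which is less than 8 − 6 + 9 = 11. Contributing more than 6 just wastes the excess. So contributing exactly 6 is a best response.
Each player's payoff: 8 − 6 + 9 = 11.

11 credits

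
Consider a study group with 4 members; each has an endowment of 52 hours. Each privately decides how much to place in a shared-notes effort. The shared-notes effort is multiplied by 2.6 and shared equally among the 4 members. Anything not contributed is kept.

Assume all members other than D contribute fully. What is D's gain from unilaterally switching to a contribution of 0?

Switching from a contribution of 52 to 0 lets D keep an extra 52 hours, but lowers the shared-notes effort by 52, which costs D their own share of that drop: 2.6/4 × 52 = 33.80.
Net gain = 52 − 33.80 = 18.20. The private return per contributed unit (0.6500) is below 1, so free-riding is indeed the best response regardless of what the others do.

18.20 hours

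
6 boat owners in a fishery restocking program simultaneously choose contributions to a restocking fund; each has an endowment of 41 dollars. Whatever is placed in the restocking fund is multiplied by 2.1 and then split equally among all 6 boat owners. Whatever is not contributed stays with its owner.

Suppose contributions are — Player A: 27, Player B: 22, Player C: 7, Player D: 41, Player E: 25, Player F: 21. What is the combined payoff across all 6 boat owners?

Total contributed: 27 + 22 + 7 + 41 + 25 + 21 = 143; total kept: 6 × 41 − 143 = 103.
The restocking fund pays out 2.1 × 143 = 300.30 in aggregate.
Group total = 103 + 300.30 = 403.30.

403.30 dollars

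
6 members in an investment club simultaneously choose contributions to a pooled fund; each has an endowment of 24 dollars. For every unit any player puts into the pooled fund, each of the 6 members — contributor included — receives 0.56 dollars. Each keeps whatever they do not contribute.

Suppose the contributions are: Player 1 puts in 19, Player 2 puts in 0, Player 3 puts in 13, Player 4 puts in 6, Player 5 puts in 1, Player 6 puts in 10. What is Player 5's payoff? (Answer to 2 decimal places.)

50.44 dollars

Total contributed: 19 + 0 + 13 + 6 + 1 + 10 = 49.
Each receives 0.56 × 49 = 27.44 from the pooled fund.
Player 5 keeps 24 − 1 = 23, so Player 5's payoff is 23 + 27.44 = 50.44.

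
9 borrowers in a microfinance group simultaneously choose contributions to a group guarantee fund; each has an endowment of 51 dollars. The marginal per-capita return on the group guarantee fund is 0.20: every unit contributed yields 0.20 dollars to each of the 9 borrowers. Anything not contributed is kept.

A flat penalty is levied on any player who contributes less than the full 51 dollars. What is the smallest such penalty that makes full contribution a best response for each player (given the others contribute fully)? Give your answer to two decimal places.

Given the others contribute fully, the best deviation is to contribute 0 (any partial contribution still incurs the fine and gives up units whose private return 0.20 is below 1).
Deviating from 51 to 0 saves 51 dollars but forfeits the deviator's share of the drop in the group guarantee fund: 0.20 × 51 = 10.20.
So the deviation gain is 51 − 10.20 = 40.80, and the fine must be at least 40.80 dollars to wipe it out.

40.80 dollars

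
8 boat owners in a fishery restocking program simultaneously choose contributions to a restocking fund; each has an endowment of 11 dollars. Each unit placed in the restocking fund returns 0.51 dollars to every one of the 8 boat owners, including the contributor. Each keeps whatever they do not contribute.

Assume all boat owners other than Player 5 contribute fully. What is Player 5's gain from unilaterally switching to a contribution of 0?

Switching from a contribution of 11 to 0 lets Player 5 keep an extra 11 dollars, but lowers the restocking fund by 11, which costs Player 5 their own share of that drop: 0.51 × 11 = 5.61.
Net gain = 11 − 5.61 = 5.39. The private return per contributed unit (0.51) is below 1, so free-riding is indeed the best response regardless of what the others do.

5.39 dollars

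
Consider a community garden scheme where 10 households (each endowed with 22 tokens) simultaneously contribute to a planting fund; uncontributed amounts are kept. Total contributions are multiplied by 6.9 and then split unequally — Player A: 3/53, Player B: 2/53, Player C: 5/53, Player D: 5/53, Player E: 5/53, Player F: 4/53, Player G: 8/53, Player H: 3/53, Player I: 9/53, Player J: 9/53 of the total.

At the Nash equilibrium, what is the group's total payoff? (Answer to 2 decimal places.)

For player j, contributing a unit is worthwhile iff 6.9 × (j's share) ≥ 1, i.e. iff j's share is at least 0.1449.
The shares above 0.1449 belong to Player G, Player I and Player J, contributing 22 each; the remaining 7 contribute 0. Total contributed: 66.
The planting fund pays out 6.9 × 66 = 455.40 in total (split across the unequal shares, but the aggregate is all that matters for the group sum).
The 7 free-riders keep 22 each, adding 154. Group total = 154 + 455.40 = 609.40.

609.40 tokens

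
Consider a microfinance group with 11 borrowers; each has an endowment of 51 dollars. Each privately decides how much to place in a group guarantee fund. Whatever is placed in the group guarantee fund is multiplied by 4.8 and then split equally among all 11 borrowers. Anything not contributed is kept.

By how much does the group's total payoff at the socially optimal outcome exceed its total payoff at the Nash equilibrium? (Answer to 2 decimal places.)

Each contributed unit returns 4.8/11 = 0.4364 to its contributor — below 1 — so contributing 0 is dominant for every player. At the Nash equilibrium everyone keeps their 51, and the group total is 11 × 51 = 561.
Each contributed unit returns 4.800 to the group as a whole (0.4364 to each of 11 players), which exceeds 1, so the social optimum is full contribution: group total = 4.800 × 561 = 2692.80.
Efficiency loss = 2692.80 − 561 = 2131.80.

2131.80 dollars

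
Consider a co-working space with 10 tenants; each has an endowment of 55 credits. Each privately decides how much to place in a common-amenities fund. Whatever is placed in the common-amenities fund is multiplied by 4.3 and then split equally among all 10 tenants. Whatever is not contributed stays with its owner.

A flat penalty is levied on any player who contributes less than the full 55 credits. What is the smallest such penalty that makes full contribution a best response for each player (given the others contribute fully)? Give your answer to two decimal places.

31.35 credits

Given the others contribute fully, the best deviation is to contribute 0 (any partial contribution still incurs the fine and gives up units whose private return 0.4300 is below 1).
Deviating from 55 to 0 saves 55 credits but forfeits the deviator's share of the drop in the common-amenities fund: 4.3/10 × 55 = 23.65.
So the deviation gain is 55 − 23.65 = 31.35, and the fine must be at least 31.35 credits to wipe it out.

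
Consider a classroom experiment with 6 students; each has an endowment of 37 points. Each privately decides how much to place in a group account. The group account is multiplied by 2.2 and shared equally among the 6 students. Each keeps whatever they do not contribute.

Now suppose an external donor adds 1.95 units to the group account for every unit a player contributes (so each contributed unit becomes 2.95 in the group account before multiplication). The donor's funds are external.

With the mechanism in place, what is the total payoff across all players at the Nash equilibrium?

1440.78 points

The effective private return per unit is now 2.2 × 2.95 / 6 = 1.0817 > 1, so every player's dominant strategy flips to full contribution.
At the Nash equilibrium everyone contributes 37. Group total payoff = 2.2 × 2.95 × 222 = 1440.78.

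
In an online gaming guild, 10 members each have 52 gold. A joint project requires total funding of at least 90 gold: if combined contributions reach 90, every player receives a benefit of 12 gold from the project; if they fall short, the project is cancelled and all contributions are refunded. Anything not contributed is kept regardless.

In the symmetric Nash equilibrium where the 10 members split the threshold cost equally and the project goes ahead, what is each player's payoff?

55 gold

Equal share of the threshold: 90/10 = 9.
At this profile no one gains by cutting their contribution: any cut drops the total below 90, the project is cancelled, contributions are refunded, and the deviator ends with 52, which is less than 52 − 9 + 12 = 55. Contributing more than 9 just wastes the excess. So contributing exactly 9 is a best response.
Each player's payoff: 52 − 9 + 12 = 55.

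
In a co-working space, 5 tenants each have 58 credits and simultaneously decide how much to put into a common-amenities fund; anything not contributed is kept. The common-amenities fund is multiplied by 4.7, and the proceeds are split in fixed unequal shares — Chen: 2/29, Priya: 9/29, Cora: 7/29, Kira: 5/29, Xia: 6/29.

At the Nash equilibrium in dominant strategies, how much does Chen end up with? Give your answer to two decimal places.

For player j, contributing a unit is worthwhile iff 4.7 × (j's share) ≥ 1, i.e. iff j's share is at least 0.2128.
The shares above 0.2128 belong to Priya and Cora, contributing 58 each; the remaining 3 contribute 0. Total contributed: 116.
Chen keeps 58 and receives 4.7 × 116 × 2/29 = 37.60 from the common-amenities fund, for a payoff of 95.60.

95.60 credits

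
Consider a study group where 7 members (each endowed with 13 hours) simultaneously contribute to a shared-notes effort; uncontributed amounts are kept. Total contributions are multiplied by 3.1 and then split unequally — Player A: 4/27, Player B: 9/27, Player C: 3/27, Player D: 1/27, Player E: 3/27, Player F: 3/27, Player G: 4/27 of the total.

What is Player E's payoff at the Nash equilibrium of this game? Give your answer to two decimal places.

Each unit j contributes comes back to j as 3.1 × (j's share), so j prefers to contribute only if that share exceeds 1/3.1 = 0.3226; otherwise keeping the unit dominates.
Player B alone (share 9/27) is above the threshold, contributing 13; the remaining 6 contribute 0. Total contributed: 13.
Player E keeps 13 and receives 3.1 × 13 × 3/27 = 4.48 from the shared-notes effort, for a payoff of 17.48.

17.48 hours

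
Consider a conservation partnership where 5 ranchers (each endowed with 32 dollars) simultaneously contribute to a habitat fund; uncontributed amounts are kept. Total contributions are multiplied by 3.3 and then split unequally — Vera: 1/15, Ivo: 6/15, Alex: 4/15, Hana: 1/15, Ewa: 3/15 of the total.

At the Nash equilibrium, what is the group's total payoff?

For player j, contributing a unit is worthwhile iff 3.3 × (j's share) ≥ 1, i.e. iff j's share is at least 0.3030.
Ivo alone (share 6/15) is above the threshold, contributing 32; the remaining 4 contribute 0. Total contributed: 32.
The habitat fund pays out 3.3 × 32 = 105.60 in total (split across the unequal shares, but the aggregate is all that matters for the group sum).
The 4 free-riders keep 32 each, adding 128. Group total = 128 + 105.60 = 233.60.

233.60 dollars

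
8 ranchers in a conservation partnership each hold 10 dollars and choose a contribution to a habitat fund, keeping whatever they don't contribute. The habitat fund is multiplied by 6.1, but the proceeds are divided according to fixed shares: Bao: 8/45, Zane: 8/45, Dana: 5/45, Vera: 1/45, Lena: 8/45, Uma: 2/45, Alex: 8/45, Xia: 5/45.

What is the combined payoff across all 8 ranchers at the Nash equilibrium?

284.00 dollars

For player j, contributing a unit is worthwhile iff 6.1 × (j's share) ≥ 1, i.e. iff j's share is at least 0.1639.
Bao, Zane, Lena and Alex are above the threshold, contributing 10 each; the remaining 4 contribute 0. Total contributed: 40.
The habitat fund pays out 6.1 × 40 = 244.00 in total (split across the unequal shares, but the aggregate is all that matters for the group sum).
The 4 free-riders keep 10 each, adding 40. Group total = 40 + 244.00 = 284.00.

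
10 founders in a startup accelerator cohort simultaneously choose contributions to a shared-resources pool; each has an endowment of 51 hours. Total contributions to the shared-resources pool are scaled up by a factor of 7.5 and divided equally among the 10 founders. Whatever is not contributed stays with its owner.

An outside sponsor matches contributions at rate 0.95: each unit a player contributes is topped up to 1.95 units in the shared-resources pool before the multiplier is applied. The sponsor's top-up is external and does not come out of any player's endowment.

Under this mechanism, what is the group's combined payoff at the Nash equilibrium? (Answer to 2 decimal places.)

7458.75 hours

The effective private return per unit is now 7.5 × 1.95 / 10 = 1.4625 > 1, so every player's dominant strategy flips to full contribution.
So the Nash equilibrium is full contribution by all 10; the group earns 7.5 × 1.95 × 510 = 7458.75.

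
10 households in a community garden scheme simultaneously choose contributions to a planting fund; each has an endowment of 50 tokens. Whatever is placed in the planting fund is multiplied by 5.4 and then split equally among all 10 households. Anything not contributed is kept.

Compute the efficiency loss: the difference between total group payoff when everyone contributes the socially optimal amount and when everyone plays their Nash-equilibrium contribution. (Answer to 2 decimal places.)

2200.00 tokens

Each contributed unit returns 5.4/10 = 0.5400 to its contributor — below 1 — so contributing 0 is dominant for every player. At the Nash equilibrium everyone keeps their 50, and the group total is 10 × 50 = 500.
Each contributed unit returns 5.400 to the group as a whole (0.5400 to each of 10 players), which exceeds 1, so the social optimum is full contribution: group total = 5.400 × 500 = 2700.00.
Efficiency loss = 2700.00 − 500 = 2200.00.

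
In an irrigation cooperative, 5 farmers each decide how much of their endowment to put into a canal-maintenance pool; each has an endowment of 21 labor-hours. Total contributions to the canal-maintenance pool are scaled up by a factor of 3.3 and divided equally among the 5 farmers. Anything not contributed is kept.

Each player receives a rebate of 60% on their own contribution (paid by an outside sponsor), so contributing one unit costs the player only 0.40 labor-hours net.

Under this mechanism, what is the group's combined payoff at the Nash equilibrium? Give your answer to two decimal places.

The effective private return per unit is now (3.3/5) / 0.40 = 1.6500 > 1, so every player's dominant strategy flips to full contribution.
So the Nash equilibrium is full contribution by all 5; the group earns 5 × (21 × 0.60 + 3.3 × 21) = 409.50.

409.50 labor-hours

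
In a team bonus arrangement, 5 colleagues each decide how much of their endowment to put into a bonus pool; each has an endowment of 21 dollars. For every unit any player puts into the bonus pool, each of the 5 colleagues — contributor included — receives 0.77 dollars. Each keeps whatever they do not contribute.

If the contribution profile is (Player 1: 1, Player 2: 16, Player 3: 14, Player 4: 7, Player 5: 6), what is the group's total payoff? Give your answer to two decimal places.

230.40 dollars

Total contributed: 1 + 16 + 14 + 7 + 6 = 44; total kept: 5 × 21 − 44 = 61.
The bonus pool pays out 0.77 × 5 × 44 = 169.40 in aggregate.
Group total = 61 + 169.40 = 230.40.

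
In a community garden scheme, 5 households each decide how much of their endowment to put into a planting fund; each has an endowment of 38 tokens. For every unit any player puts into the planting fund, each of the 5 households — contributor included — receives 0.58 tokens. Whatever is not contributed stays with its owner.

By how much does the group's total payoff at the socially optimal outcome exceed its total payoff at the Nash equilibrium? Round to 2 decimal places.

361.00 tokens

The private return per contributed unit is 0.58 < 1, so contributing 0 is dominant for every player. At the Nash equilibrium everyone keeps their 38, and the group total is 5 × 38 = 190.
Each contributed unit returns 2.900 to the group as a whole (0.58 to each of 5 players), which exceeds 1, so the social optimum is full contribution: group total = 2.900 × 190 = 551.00.
Efficiency loss = 551.00 − 190 = 361.00.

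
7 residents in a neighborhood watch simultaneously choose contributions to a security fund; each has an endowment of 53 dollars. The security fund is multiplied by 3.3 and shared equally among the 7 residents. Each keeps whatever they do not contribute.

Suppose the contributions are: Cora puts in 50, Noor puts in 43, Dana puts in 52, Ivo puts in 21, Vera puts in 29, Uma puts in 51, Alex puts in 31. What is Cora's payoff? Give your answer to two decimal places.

133.59 dollars

Total contributed: 50 + 43 + 52 + 21 + 29 + 51 + 31 = 277.
Each receives 3.3 × 277 / 7 = 130.59 from the security fund.
Cora keeps 53 − 50 = 3, so Cora's payoff is 3 + 130.59 = 133.59.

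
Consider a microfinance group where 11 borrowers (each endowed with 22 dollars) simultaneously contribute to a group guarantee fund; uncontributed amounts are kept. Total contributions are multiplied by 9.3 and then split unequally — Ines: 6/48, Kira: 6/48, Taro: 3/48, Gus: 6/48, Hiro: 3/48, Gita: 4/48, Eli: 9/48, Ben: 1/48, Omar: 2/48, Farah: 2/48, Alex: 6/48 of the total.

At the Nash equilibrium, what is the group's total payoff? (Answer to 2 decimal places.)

Player j's private return per contributed unit is 9.3 × (j's share). Contributing is weakly dominant for j when that share is at least 1/9.3 = 0.1075, and contributing 0 is dominant otherwise.
Ines, Kira, Gus, Eli and Alex clear that bar, contributing 22 each; the remaining 6 contribute 0. Total contributed: 110.
The group guarantee fund pays out 9.3 × 110 = 1023.00 in total (split across the unequal shares, but the aggregate is all that matters for the group sum).
The 6 free-riders keep 22 each, adding 132. Group total = 132 + 1023.00 = 1155.00.

1155.00 dollars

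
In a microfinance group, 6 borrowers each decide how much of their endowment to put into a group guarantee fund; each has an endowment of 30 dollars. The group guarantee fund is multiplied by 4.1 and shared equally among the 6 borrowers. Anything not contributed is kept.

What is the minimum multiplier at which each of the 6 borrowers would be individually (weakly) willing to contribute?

A contributed unit returns (multiplier)/6 to its contributor.
This reaches 1 exactly when the multiplier is 6.

6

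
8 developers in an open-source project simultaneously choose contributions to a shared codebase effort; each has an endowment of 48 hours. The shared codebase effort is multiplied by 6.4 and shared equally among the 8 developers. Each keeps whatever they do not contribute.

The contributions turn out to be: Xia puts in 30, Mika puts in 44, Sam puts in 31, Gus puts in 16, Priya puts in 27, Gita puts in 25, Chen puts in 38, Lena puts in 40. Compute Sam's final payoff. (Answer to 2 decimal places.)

Total contributed: 30 + 44 + 31 + 16 + 27 + 25 + 38 + 40 = 251.
Each receives 6.4 × 251 / 8 = 200.80 from the shared codebase effort.
Sam keeps 48 − 31 = 17, so Sam's payoff is 17 + 200.80 = 217.80.

217.80 hours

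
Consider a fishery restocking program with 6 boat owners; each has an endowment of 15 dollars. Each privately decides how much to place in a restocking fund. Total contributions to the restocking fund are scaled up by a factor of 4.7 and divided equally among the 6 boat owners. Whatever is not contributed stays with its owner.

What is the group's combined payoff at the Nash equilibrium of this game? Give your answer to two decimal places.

Each contributed unit returns 4.7/6 = 0.7833 to its contributor — below 1 — so contributing 0 is dominant for every player. At the Nash equilibrium everyone keeps their 15, and the group total is 6 × 15 = 90.

90.00 dollars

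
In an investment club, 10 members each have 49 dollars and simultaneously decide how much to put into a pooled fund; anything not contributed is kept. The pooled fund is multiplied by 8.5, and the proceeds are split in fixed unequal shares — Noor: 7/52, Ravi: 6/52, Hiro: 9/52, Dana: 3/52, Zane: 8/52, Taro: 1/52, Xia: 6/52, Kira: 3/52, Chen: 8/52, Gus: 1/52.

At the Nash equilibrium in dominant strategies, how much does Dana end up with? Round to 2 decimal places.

For player j, contributing a unit is worthwhile iff 8.5 × (j's share) ≥ 1, i.e. iff j's share is at least 0.1176.
Noor, Hiro, Zane and Chen are above the threshold, contributing 49 each; the remaining 6 contribute 0. Total contributed: 196.
Dana keeps 49 and receives 8.5 × 196 × 3/52 = 96.12 from the pooled fund, for a payoff of 145.12.

145.12 dollars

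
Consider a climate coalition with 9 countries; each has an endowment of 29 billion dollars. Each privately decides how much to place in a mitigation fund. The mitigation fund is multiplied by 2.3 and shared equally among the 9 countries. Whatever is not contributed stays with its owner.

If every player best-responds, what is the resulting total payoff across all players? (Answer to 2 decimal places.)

261.00 billion dollars

Each contributed unit returns 2.3/9 = 0.2556 to its contributor — below 1 — so contributing 0 is dominant for every player. At the Nash equilibrium everyone keeps their 29, and the group total is 9 × 29 = 261.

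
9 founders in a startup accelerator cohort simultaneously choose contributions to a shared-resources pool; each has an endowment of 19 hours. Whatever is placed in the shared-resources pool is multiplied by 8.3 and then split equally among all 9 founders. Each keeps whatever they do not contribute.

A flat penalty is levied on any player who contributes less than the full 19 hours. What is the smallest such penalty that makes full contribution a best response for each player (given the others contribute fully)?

1.48 hours

Given the others contribute fully, the best deviation is to contribute 0 (any partial contribution still incurs the fine and gives up units whose private return 0.9222 is below 1).
Deviating from 19 to 0 saves 19 hours but forfeits the deviator's share of the drop in the shared-resources pool: 8.3/9 × 19 = 17.52.
So the deviation gain is 19 − 17.52 = 1.48, and the fine must be at least 1.48 hours to wipe it out.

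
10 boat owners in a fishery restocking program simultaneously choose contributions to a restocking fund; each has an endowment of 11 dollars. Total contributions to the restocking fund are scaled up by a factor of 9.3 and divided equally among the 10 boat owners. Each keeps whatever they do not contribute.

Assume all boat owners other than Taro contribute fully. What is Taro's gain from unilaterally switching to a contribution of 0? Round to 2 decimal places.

0.77 dollars

Switching from a contribution of 11 to 0 lets Taro keep an extra 11 dollars, but lowers the restocking fund by 11, which costs Taro their own share of that drop: 9.3/10 × 11 = 10.23.
Net gain = 11 − 10.23 = 0.77. The private return per contributed unit (0.9300) is below 1, so free-riding is indeed the best response regardless of what the others do.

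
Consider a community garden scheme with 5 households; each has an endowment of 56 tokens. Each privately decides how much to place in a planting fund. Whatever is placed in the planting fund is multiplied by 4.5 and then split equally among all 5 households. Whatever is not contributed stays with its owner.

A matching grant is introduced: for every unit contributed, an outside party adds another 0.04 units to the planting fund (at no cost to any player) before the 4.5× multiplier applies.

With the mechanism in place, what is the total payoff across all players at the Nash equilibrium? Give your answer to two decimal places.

With the mechanism, a contributed unit returns 4.5 × 1.04 / 5 = 0.9360 per unit of net cost — still below 1 — so contributing 0 remains dominant for every player.
Everyone keeps their endowment and the group total is 5 × 56 = 280.

280.00 tokens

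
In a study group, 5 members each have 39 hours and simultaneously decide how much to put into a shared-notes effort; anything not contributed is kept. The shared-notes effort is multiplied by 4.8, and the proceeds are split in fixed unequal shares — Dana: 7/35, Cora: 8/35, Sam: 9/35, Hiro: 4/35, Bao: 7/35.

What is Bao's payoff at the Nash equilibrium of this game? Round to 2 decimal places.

Player j's private return per contributed unit is 4.8 × (j's share). Contributing is weakly dominant for j when that share is at least 1/4.8 = 0.2083, and contributing 0 is dominant otherwise.
Cora and Sam are above the threshold, contributing 39 each; the remaining 3 contribute 0. Total contributed: 78.
Bao keeps 39 and receives 4.8 × 78 × 7/35 = 74.88 from the shared-notes effort, for a payoff of 113.88.

113.88 hours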